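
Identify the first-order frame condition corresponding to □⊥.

emptiness of R: ∀x ∀y ¬Rxy

□⊥ is valid iff no world has any successor (otherwise □⊥ fails at any world with one).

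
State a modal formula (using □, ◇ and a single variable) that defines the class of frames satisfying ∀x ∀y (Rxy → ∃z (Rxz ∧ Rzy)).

□□p → □p

The condition is density. The C4 schema □□p → □p defines it.
Suppose □□p→□p is valid. Take Rxy and set V(p)={w : xR²w}. Then □□p at x, so □p at x, so p at y, i.e. ∃z(Rxz∧Rzy).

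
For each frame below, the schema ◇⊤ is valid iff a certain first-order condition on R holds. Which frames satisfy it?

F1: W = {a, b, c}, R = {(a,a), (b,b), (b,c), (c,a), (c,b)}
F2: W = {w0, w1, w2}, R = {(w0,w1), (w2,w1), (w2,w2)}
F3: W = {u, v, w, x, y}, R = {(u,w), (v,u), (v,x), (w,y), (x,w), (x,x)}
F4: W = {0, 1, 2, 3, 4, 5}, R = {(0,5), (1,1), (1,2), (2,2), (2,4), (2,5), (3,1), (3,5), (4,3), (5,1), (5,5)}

Frame correspondent (Sahlqvist): ∀x ∃y Rxy — i.e. seriality.
F1: condition met.
F2: fails — world w1 has no successor.
F3: fails — world y has no successor.
F4: condition met.

F1, F4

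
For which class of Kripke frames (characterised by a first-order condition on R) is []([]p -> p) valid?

This is the T□ axiom.
Its frame correspondent is shift-reflexivity — forall x forall y (Rxy -> Ryy).

shift-reflexivity: forall x forall y (Rxy -> Ryy)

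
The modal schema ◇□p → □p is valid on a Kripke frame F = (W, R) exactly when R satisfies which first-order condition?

Replacing p by ¬p and contraposing gives the equivalent schema ◇p → □◇p.
Suppose ◇p→□◇p is valid. Take Rxy, Rxz and set V(p)={y}. Then ◇p at x, so □◇p at x, so ◇p at z, so some w with Rzw has p; w=y, i.e. Rzy. By symmetry of the argument, Ryz.
Conversely, on a frame with the Euclidean property the schema holds at every world under every valuation.
Frame condition: ∀x ∀y ∀z (Rxy ∧ Rxz → Ryz).

The Euclidean property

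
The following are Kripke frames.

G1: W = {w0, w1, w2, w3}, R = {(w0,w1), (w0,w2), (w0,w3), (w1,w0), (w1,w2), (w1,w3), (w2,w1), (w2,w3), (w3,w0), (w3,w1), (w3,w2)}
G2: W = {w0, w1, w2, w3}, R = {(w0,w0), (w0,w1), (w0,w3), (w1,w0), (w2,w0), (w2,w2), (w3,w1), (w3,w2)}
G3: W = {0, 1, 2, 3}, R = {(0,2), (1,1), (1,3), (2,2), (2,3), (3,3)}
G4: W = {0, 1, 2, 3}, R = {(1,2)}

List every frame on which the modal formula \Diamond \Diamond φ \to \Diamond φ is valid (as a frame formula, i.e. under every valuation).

The schema corresponds to transitivity: \forall x \forall y \forall z (Rxy \wedge Ryz \to Rxz).
G1: fails — Rw1w2 and Rw2w1 but not Rw1w1.
G2: fails — Rw1w0 and Rw0w1 but not Rw1w1.
G3: fails — R02 and R23 but not R03.
G4: satisfies the condition.

G4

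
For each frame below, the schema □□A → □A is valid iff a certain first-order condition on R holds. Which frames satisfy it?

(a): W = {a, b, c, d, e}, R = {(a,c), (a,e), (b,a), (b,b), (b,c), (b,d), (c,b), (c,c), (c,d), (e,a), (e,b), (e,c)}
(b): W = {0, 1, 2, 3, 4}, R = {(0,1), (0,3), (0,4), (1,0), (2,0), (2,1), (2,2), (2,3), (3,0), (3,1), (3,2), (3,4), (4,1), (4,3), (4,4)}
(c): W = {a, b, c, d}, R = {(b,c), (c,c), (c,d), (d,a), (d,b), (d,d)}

(c)

This is the axiom for density; its first-order frame correspondent is ∀x ∀y (Rxy → ∃z (Rxz ∧ Rzy)).
(a): fails — Rae but no z with Raz and Rze.
(b): fails — R10 but no z with R1z and Rz0.
(c): satisfies the condition.
Valid on: (c).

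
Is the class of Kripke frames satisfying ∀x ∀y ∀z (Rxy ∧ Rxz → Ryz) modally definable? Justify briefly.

Yes, by ◇p → □◇p

The condition is the Euclidean property. A defining modal formula is ◇p → □◇p.
Suppose ◇p→□◇p is valid. Take Rxy, Rxz and set V(p)={y}. Then ◇p at x, so □◇p at x, so ◇p at z, so some w with Rzw has p; w=y, i.e. Rzy. By symmetry of the argument, Ryz.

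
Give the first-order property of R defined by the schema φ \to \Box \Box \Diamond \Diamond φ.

This is a Sahlqvist (Geach-type) schema ◇^0□^0φ → □^2◇^2φ.
Minimal-valuation argument: fix x; take any y with xR^0y and any z with xR^2z. Set V(φ) to the set of worlds R-reachable from y in exactly 0 steps. Then □^0φ holds at y, so the antecedent holds at x; validity forces ◇^2φ at z, giving a w with zR^2w and yR^0w.
First-order correspondent: \forall x \forall z (x R^2 z \to \exists w (x = w \wedge z R^2 w)).

\forall x \forall z (x R^2 z \to \exists w (x = w \wedge z R^2 w))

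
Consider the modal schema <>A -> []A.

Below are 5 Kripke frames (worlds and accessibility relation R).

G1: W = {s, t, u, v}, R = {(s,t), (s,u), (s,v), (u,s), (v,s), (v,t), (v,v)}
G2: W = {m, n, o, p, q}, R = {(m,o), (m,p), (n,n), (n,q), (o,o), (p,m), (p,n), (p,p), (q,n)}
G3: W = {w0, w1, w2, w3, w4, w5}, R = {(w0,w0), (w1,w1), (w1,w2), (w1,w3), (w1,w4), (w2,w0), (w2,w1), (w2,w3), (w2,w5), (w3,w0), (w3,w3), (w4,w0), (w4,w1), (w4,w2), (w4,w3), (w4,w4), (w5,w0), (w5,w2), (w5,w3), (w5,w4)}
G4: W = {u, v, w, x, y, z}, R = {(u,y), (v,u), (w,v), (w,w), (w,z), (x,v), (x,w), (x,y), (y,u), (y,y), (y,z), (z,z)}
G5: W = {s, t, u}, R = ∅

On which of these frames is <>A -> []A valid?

The schema corresponds to partial functionality: forall x forall y forall z (Rxy & Rxz -> y = z).
G1: fails — s sees both t and u.
G2: fails — m sees both o and p.
G3: fails — w1 sees both w1 and w2.
G4: fails — w sees both v and w.
G5: holds.

G5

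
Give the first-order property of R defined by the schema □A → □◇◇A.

∀x ∀z (xRz → ∃w (xRw ∧ zR²w))

This is a Sahlqvist (Geach-type) schema ◇^0□^1A → □^1◇^2A.
First-order correspondent: ∀x ∀z (xRz → ∃w (xRw ∧ zR²w)).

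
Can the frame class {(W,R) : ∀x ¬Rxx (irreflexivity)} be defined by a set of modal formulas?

No

If a class were modally definable it would be closed under surjective bounded morphisms (Goldblatt–Thomason).
The 4-cycle (worlds a,b,c,d with a→b→c→d→a) is irreflexive, and the map sending every world to a single reflexive point • is a surjective bounded morphism (forth: every edge maps to (•,•); back: every world has a successor). So any modal formula valid on the 4-cycle is also valid on the reflexive point, which is not irreflexive.
Hence irreflexivity is not modally definable.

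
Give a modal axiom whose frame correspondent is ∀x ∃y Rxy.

The condition is seriality. The D schema □p → ◇p defines it.
Suppose □p→◇p is valid. At any x set V(p)=W. Then □p at x, so ◇p at x, so x has a successor.

□p → ◇p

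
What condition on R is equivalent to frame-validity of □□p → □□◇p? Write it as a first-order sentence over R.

∀x ∀z (xR²z → ∃w (xR²w ∧ zRw))

This is a Sahlqvist (Geach-type) schema ◇^0□^2p → □^2◇^1p.
Minimal-valuation argument: fix x; take any y with xR^0y and any z with xR^2z. Set V(p) to the set of worlds R-reachable from y in exactly 2 steps. Then □^2p holds at y, so the antecedent holds at x; validity forces ◇^1p at z, giving a w with zR^1w and yR^2w.
First-order correspondent: ∀x ∀z (xR²z → ∃w (xR²w ∧ zRw)).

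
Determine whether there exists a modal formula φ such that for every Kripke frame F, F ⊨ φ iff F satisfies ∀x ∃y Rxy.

This is a Sahlqvist condition; the D axiom □q → ◇q defines it.
Suppose □q→◇q is valid. At any x set V(q)=W. Then □q at x, so ◇q at x, so x has a successor.

Yes, by □q → ◇q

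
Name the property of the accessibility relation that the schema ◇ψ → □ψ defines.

Partial functionality

This is the CD axiom.
It corresponds to partial functionality: ∀x ∀y ∀z (Rxy ∧ Rxz → y = z).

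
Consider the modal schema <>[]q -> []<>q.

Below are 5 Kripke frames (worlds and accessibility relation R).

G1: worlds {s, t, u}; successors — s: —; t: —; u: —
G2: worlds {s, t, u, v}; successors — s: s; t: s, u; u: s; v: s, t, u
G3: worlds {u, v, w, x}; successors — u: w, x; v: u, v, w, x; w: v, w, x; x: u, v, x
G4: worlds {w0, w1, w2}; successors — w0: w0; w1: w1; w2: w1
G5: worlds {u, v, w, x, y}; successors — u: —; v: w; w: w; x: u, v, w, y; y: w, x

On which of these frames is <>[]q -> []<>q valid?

G1, G2, G3, G4

Frame correspondent (Sahlqvist): forall x forall y forall z (Rxy & Rxz -> exists w (Ryw & Rzw)) — i.e. convergence.
G1: satisfies the condition.
G2: satisfies the condition.
G3: satisfies the condition.
G4: satisfies the condition.
G5: fails — Rxw and Rxu but w and u have no common successor.
Valid on: G1, G2, G3, G4.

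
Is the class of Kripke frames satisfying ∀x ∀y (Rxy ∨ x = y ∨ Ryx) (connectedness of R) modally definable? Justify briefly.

Not modally definable

Modal frame validity is preserved under disjoint unions.
Take 3 disjoint single-world reflexive frames: each is trivially connected, but their disjoint union has 3 worlds with no edge between distinct components, so it is not connected.
So the class is not modally definable.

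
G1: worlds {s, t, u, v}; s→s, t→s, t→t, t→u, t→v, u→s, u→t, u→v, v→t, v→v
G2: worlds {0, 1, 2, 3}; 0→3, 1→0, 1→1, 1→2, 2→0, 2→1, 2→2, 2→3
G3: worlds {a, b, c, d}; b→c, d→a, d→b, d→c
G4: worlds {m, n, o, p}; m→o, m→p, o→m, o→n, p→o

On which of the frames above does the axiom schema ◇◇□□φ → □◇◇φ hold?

Frame correspondent (Sahlqvist): ∀x ∀y ∀z ((xR²y ∧ xRz) → ∃w (yR²w ∧ zR²w)) — i.e. a generalized confluence (Geach) condition.
G1: ✓.
G2: fails — 1R²0, 1R0 but no w with 0R²w and 0R²w.
G3: fails — dR²c, dRa but no w with cR²w and aR²w.
G4: fails — mR²n, mRo but no w with nR²w and oR²w.

G1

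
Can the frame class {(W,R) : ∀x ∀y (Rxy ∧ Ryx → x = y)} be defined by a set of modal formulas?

No

Modal frame validity is preserved under surjective bounded morphisms.
The 4-cycle (worlds 0,1,2,3 with 0→1→2→3→0) is antisymmetric. Sending even-indexed worlds to s and odd-indexed worlds to t is a surjective bounded morphism onto the two-world frame with s↔t, which is not antisymmetric.
Hence antisymmetry is not modally definable.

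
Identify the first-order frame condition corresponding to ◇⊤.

◇⊤ holds at w iff w has a successor, so frame-validity of ◇⊤ is exactly seriality. Equivalently via □ψ → ◇ψ:
Suppose □ψ→◇ψ is valid. At any x set V(ψ)=W. Then □ψ at x, so ◇ψ at x, so x has a successor.
Conversely, on a frame with seriality the schema holds at every world under every valuation.
So the correspondent is seriality.

seriality: ∀x ∃y Rxy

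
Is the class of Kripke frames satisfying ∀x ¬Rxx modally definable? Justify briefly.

Any modally definable frame class is closed under surjective bounded morphisms.
The 5-cycle (worlds s,t,u,v,w with s→t→u→v→w→s) is irreflexive, and the map sending every world to a single reflexive point • is a surjective bounded morphism (forth: every edge maps to (•,•); back: every world has a successor). So any modal formula valid on the 5-cycle is also valid on the reflexive point, which is not irreflexive.
Hence irreflexivity is not modally definable.

No — not modally definable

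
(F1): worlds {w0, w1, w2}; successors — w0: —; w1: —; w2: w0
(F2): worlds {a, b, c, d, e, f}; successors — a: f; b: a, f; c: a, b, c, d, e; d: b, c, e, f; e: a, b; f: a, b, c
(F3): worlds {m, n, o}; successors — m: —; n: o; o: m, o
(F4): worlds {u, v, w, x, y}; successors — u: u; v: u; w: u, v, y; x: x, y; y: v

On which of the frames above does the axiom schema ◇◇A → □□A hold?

(F1)

This is the axiom for a generalized confluence (Geach) condition; its first-order frame correspondent is ∀x ∀y ∀z ((xR²y ∧ xR²z) → ∃w (y = w ∧ z = w)).
(F1): satisfies the condition.
(F2): fails — aR²a, aR²b but a ≠ b.
(F3): fails — nR²m, nR²o but m ≠ o.
(F4): fails — wR²u, wR²v but u ≠ v.
Valid on: (F1).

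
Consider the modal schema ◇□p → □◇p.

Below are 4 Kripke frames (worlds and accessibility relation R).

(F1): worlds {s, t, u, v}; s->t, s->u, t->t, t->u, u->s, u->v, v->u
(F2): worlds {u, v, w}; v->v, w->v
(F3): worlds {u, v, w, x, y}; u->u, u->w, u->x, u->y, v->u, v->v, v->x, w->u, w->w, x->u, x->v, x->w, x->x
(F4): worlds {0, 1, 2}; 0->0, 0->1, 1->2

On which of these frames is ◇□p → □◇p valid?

(F2)

This is the axiom for convergence; its first-order frame correspondent is ∀x ∀y ∀z (Rxy ∧ Rxz → ∃w (Ryw ∧ Rzw)).
(F1): fails — Rsu and Rst but u and t have no common successor.
(F2): satisfies the condition.
(F3): fails — Ruw and Ruy but w and y have no common successor.
(F4): fails — R00 and R01 but 0 and 1 have no common successor.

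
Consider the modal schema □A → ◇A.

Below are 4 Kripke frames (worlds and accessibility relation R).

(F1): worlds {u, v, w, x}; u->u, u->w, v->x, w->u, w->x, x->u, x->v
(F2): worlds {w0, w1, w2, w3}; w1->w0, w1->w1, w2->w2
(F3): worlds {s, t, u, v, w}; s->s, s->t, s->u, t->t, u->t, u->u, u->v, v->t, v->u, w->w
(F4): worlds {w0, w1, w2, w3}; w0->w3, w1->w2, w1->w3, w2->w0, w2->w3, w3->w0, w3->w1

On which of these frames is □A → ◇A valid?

(F1), (F3), (F4)

This is the axiom for seriality; its first-order frame correspondent is ∀x ∃y Rxy.
(F1): holds.
(F2): fails — world w0 has no successor.
(F3): holds.
(F4): holds.
Valid on: (F1), (F3), (F4).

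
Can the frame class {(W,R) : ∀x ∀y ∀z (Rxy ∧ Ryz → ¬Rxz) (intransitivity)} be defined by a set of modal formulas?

No — not modally definable

If a class were modally definable it would be closed under surjective bounded morphisms (Goldblatt–Thomason).
The 3-cycle (worlds w0,w1,w2 with w0→w1→w2→w0) is intransitive. Mapping every world to a single reflexive point • is a surjective bounded morphism; the reflexive point is not intransitive (R••∧R•• but R••).
So the class is not modally definable.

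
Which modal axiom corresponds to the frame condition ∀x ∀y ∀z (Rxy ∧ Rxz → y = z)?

◇ψ → □ψ

This is partial functionality; the standard corresponding axiom is CD: ◇ψ → □ψ.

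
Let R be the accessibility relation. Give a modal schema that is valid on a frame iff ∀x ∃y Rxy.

□ψ → ◇ψ

A defining formula is □ψ → ◇ψ (the D axiom).
Suppose □ψ→◇ψ is valid. At any x set V(ψ)=W. Then □ψ at x, so ◇ψ at x, so x has a successor.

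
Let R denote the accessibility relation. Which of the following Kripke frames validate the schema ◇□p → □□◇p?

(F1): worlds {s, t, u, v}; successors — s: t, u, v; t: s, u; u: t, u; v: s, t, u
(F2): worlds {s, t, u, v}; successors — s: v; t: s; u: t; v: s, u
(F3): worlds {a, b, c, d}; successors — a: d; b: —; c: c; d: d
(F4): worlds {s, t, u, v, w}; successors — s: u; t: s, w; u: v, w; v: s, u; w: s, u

The schema corresponds to a generalized confluence (Geach) condition: ∀x ∀y ∀z ((xRy ∧ xR²z) → ∃w (yRw ∧ zRw)).
(F1): condition met.
(F2): fails — sRv, sR²s but no w with vRw and sRw.
(F3): condition met.
(F4): fails — sRu, sR²v but no w* with uRw* and vRw*.

(F1), (F3)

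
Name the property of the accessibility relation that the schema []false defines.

This is the Ver axiom.
It corresponds to emptiness of R: forall x forall y ~Rxy.

Emptiness of R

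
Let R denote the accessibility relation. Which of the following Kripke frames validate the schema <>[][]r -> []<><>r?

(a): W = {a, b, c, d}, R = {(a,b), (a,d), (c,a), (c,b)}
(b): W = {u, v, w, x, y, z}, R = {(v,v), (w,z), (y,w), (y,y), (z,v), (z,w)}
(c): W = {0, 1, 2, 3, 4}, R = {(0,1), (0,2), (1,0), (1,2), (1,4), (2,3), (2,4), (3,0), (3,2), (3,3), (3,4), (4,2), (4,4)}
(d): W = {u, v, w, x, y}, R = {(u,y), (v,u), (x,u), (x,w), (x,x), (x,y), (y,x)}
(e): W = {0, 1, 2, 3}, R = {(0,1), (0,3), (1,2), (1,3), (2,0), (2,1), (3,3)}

(b), (c), (e)

Frame correspondent (Sahlqvist): forall x forall y forall z ((xRy & xRz) -> exists w (y R^2 w & z R^2 w)) — i.e. a generalized confluence (Geach) condition.
(a): fails — aRb, aRb but no w with bR²w and bR²w.
(b): satisfies the condition.
(c): satisfies the condition.
(d): fails — xRu, xRw but no t with uR²t and wR²t.
(e): satisfies the condition.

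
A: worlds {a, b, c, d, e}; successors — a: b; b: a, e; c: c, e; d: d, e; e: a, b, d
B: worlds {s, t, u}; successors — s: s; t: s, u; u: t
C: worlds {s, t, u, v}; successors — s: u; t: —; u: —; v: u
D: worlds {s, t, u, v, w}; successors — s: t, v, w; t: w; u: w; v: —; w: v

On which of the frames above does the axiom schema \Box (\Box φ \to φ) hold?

none

The schema corresponds to shift-reflexivity: \forall x \forall y (Rxy \to Ryy).
A: fails — Reb but not Rbb.
B: fails — Rut but not Rtt.
C: fails — Rsu but not Ruu.
D: fails — Ruw but not Rww.
Valid on no frame.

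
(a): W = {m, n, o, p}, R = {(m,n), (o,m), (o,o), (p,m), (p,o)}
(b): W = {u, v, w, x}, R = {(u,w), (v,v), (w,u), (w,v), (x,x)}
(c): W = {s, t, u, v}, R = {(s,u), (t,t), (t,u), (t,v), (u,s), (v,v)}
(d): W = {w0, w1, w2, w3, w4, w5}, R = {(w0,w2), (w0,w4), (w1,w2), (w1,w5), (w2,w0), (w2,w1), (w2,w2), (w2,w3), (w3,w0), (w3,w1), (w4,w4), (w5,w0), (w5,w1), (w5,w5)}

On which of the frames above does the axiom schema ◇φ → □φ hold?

none

The schema corresponds to partial functionality: ∀x ∀y ∀z (Rxy ∧ Rxz → y = z).
(a): fails — o sees both m and o.
(b): fails — w sees both u and v.
(c): fails — t sees both t and u.
(d): fails — w0 sees both w2 and w4.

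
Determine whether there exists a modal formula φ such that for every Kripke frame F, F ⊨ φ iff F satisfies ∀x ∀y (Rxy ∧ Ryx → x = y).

Not definable by any modal formula

If a class were modally definable it would be closed under surjective bounded morphisms (Goldblatt–Thomason).
The 4-cycle (worlds s,t,u,v with s→t→u→v→s) is antisymmetric. Sending even-indexed worlds to • and odd-indexed worlds to ∘ is a surjective bounded morphism onto the two-world frame with •↔∘, which is not antisymmetric.
So no modal formula (or set of formulas) defines exactly the antisymmetric frames.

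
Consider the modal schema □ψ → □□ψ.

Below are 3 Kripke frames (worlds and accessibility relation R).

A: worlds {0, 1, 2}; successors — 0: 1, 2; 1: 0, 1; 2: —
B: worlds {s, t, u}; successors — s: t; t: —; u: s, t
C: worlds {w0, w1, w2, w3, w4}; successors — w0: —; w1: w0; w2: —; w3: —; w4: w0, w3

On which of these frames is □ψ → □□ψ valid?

B, C

This is the axiom for transitivity; its first-order frame correspondent is ∀x ∀y ∀z (Rxy ∧ Ryz → Rxz).
A: fails — R01 and R10 but not R00.
B: holds.
C: holds.
Valid on: B, C.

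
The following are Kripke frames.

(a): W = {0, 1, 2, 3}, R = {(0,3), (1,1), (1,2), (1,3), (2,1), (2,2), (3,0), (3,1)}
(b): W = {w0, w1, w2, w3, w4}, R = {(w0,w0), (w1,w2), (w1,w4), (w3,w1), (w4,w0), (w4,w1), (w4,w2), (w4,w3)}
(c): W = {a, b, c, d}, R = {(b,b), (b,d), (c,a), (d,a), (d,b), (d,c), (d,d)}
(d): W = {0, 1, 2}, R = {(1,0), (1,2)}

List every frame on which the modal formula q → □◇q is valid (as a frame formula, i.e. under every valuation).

(a)

This is the axiom for symmetry; its first-order frame correspondent is ∀x ∀y (Rxy → Ryx).
(a): condition met.
(b): fails — Rw1w2 but not Rw2w1.
(c): fails — Rdc but not Rcd.
(d): fails — R12 but not R21.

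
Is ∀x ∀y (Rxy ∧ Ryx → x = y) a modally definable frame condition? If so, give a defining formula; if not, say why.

Any modally definable frame class is closed under surjective bounded morphisms.
The 8-cycle (worlds s,t,u,v,w,x,y,z with s→t→u→v→w→x→y→z→s) is antisymmetric. Sending even-indexed worlds to • and odd-indexed worlds to ∘ is a surjective bounded morphism onto the two-world frame with •↔∘, which is not antisymmetric.
Hence antisymmetry is not modally definable.

No — not modally definable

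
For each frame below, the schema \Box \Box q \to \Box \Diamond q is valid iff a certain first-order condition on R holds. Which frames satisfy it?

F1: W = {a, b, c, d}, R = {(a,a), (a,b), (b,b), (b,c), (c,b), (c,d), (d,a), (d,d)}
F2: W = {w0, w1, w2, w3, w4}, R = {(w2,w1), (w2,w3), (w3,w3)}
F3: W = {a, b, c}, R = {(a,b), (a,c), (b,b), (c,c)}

F1, F3

This is the axiom for a generalized confluence (Geach) condition; its first-order frame correspondent is \forall x \forall z (xRz \to \exists w (x R^2 w \wedge zRw)).
F1: condition met.
F2: fails — w2Rw1 but no w with w2R²w and w1Rw.
F3: condition met.
Valid on: F1, F3.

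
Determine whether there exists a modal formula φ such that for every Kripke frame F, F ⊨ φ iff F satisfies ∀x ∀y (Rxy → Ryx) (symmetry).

The condition is symmetry. A defining modal formula is r → □◇r.
Suppose r→□◇r is valid. Take Rxy and set V(r)={x}. Then r at x, so □◇r at x, so ◇r at y, so some z with Ryz has r; z=x, i.e. Ryx.

Yes — defined by r → □◇r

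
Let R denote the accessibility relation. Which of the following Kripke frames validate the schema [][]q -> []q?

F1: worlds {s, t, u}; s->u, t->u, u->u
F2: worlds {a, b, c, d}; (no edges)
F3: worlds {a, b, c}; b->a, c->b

This is the axiom for density; its first-order frame correspondent is forall x forall y (Rxy -> exists z (Rxz & Rzy)).
F1: condition met.
F2: condition met.
F3: fails — Rba but no z with Rbz and Rza.

F1, F2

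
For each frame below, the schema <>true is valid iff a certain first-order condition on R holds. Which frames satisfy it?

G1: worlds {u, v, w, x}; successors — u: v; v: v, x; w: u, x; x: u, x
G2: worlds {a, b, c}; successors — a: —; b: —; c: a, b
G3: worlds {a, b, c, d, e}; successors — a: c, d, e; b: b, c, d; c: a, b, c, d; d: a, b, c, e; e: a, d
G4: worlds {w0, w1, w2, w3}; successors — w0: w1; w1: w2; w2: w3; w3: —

This is the axiom for seriality; its first-order frame correspondent is forall x exists y Rxy.
G1: satisfies the condition.
G2: fails — world a has no successor.
G3: satisfies the condition.
G4: fails — world w3 has no successor.

G1, G3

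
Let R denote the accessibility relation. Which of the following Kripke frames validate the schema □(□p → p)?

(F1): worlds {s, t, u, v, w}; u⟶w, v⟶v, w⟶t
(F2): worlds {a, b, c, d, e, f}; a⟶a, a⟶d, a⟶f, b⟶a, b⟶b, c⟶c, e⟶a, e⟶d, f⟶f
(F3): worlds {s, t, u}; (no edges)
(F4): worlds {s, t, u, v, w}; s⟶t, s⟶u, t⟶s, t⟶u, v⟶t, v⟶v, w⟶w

(F3)

Frame correspondent (Sahlqvist): ∀x ∀y (Rxy → Ryy) — i.e. shift-reflexivity.
(F1): fails — Ruw but not Rww.
(F2): fails — Red but not Rdd.
(F3): ✓.
(F4): fails — Rvt but not Rtt.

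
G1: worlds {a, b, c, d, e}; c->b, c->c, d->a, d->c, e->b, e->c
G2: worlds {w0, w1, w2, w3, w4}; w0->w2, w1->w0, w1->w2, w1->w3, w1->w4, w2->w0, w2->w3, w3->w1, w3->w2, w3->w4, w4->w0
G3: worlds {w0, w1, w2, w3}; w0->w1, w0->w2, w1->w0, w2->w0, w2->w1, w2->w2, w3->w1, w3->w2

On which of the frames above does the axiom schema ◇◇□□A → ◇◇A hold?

G2, G3

The schema corresponds to a generalized confluence (Geach) condition: ∀x ∀y (xR²y → ∃w (yR²w ∧ xR²w)).
G1: fails — cR²b but no w with bR²w and cR²w.
G2: holds.
G3: holds.
Valid on: G2, G3.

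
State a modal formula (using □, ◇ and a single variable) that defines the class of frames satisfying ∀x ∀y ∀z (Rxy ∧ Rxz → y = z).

◇r → □r

This is partial functionality; the standard corresponding axiom is CD: ◇r → □r.
Suppose ◇r→□r is valid. Take Rxy, Rxz and set V(r)={y}. Then ◇r at x, so □r at x, so r at z, i.e. z=y.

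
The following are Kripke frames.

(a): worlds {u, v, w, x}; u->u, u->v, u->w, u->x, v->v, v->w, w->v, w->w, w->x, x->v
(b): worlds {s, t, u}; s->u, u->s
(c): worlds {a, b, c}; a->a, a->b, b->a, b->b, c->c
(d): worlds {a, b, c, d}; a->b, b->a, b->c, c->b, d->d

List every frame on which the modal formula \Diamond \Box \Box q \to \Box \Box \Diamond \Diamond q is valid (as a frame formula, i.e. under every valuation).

The schema corresponds to a generalized confluence (Geach) condition: \forall x \forall y \forall z ((xRy \wedge x R^2 z) \to \exists w (y R^2 w \wedge z R^2 w)).
(a): holds.
(b): fails — sRu, sR²s but no w with uR²w and sR²w.
(c): holds.
(d): fails — aRb, aR²a but no w with bR²w and aR²w.
Valid on: (a), (c).

(a), (c)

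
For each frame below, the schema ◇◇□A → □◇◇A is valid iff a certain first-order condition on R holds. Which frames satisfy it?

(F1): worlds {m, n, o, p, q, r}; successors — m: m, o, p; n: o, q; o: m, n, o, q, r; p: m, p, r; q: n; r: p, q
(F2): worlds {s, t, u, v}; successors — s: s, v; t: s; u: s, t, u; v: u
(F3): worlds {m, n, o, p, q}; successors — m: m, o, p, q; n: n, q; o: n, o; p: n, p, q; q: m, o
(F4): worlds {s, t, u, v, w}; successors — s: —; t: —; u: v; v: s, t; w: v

This is the axiom for a generalized confluence (Geach) condition; its first-order frame correspondent is ∀x ∀y ∀z ((xR²y ∧ xRz) → ∃w (yRw ∧ zR²w)).
(F1): fails — mR²q, mRp but no w with qRw and pR²w.
(F2): fails — uR²v, uRt but no w with vRw and tR²w.
(F3): condition met.
(F4): fails — uR²s, uRv but no w* with sRw* and vR²w*.
Valid on: (F3).

(F3)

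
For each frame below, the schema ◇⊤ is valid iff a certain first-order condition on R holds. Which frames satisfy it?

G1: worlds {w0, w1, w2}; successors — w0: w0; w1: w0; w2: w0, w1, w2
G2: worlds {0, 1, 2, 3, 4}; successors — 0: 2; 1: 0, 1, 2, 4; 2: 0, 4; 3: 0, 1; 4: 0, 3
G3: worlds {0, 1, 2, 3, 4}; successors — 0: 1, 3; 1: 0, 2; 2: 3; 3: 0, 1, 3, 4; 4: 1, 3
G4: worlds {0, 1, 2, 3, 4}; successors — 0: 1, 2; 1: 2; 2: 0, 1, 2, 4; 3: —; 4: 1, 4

Frame correspondent (Sahlqvist): ∀x ∃y Rxy — i.e. seriality.
G1: holds.
G2: holds.
G3: holds.
G4: fails — world 3 has no successor.
Valid on: G1, G2, G3.

G1, G2, G3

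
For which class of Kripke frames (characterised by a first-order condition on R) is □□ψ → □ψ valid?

density

This schema is the C4 axiom.
It corresponds to density: ∀x ∀y (Rxy → ∃z (Rxz ∧ Rzy)).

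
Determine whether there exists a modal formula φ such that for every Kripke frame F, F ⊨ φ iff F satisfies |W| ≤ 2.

No — not modally definable

Any modally definable frame class is closed under disjoint unions.
Any modal formula valid on each of 3 disjoint one-world frames is valid on their disjoint union (validity is preserved under disjoint unions). Each one-world frame has |W|=1≤2, but the union has |W|=3.
Hence having at most 2 worlds is not modally definable.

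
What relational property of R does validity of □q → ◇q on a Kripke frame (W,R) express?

seriality: ∀x ∃y Rxy

Suppose □q→◇q is valid. At any x set V(q)=W. Then □q at x, so ◇q at x, so x has a successor.
Conversely, any frame satisfying ∀x ∃y Rxy validates the schema.
Frame condition: ∀x ∃y Rxy.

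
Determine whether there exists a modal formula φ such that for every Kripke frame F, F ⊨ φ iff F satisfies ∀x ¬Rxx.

If a class were modally definable it would be closed under surjective bounded morphisms (Goldblatt–Thomason).
The 4-cycle (worlds w0,w1,w2,w3 with w0→w1→w2→w3→w0) is irreflexive, and the map sending every world to a single reflexive point • is a surjective bounded morphism (forth: every edge maps to (•,•); back: every world has a successor). So any modal formula valid on the 4-cycle is also valid on the reflexive point, which is not irreflexive.
Hence irreflexivity is not modally definable.

No — not modally definable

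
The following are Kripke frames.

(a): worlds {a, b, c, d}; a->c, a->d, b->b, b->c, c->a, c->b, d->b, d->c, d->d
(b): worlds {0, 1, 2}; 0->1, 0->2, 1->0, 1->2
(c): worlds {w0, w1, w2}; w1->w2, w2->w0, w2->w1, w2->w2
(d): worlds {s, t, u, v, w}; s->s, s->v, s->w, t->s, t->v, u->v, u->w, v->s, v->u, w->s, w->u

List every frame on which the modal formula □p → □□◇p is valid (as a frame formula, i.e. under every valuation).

(d)

This is the axiom for a generalized confluence (Geach) condition; its first-order frame correspondent is ∀x ∀z (xR²z → ∃w (xRw ∧ zRw)).
(a): fails — aR²c but no w with aRw and cRw.
(b): fails — 0R²2 but no w with 0Rw and 2Rw.
(c): fails — w1R²w0 but no w with w1Rw and w0Rw.
(d): holds.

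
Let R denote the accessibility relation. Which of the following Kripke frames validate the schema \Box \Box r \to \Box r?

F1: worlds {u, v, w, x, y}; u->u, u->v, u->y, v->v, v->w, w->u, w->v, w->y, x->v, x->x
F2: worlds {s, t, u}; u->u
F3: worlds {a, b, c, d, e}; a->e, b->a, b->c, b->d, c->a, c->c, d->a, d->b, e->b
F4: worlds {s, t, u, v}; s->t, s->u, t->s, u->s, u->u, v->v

F1, F2

The schema corresponds to density: \forall x \forall y (Rxy \to \exists z (Rxz \wedge Rzy)).
F1: ✓.
F2: ✓.
F3: fails — Reb but no z with Rez and Rzb.
F4: fails — Rts but no z with Rtz and Rzs.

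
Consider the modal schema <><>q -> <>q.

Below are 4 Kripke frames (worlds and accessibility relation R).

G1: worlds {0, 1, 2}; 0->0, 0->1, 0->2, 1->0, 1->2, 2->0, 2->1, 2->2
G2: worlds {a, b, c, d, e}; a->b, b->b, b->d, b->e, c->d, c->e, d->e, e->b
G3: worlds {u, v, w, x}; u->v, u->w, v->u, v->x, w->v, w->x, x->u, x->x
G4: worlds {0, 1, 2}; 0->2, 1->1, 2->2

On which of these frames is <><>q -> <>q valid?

G4

Frame correspondent (Sahlqvist): forall x forall y forall z (Rxy & Ryz -> Rxz) — i.e. transitivity.
G1: fails — R10 and R01 but not R11.
G2: fails — Reb and Rbe but not Ree.
G3: fails — Ruv and Rvu but not Ruu.
G4: ✓.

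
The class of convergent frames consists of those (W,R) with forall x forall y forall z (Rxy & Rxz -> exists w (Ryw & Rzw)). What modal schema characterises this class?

◇□r → □◇r

A defining formula is ◇□r → □◇r (the .2 axiom).
Suppose ◇□r→□◇r is valid. Take Rxy, Rxz and set V(r)={w : Ryw}. Then □r at y so ◇□r at x, so □◇r at x, so ◇r at z, giving w with Rzw and Ryw.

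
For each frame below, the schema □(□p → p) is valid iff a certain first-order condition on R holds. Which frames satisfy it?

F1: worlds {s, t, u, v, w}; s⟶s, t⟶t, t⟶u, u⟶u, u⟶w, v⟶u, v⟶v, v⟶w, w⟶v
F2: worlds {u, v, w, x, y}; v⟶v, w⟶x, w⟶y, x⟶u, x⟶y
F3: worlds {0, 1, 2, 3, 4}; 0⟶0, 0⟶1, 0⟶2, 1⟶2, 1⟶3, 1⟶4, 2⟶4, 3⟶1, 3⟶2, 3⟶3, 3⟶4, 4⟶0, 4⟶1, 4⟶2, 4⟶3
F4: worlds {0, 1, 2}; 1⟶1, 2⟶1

This is the axiom for shift-reflexivity; its first-order frame correspondent is ∀x ∀y (Rxy → Ryy).
F1: fails — Ruw but not Rww.
F2: fails — Rwx but not Rxx.
F3: fails — R34 but not R44.
F4: satisfies the condition.

F4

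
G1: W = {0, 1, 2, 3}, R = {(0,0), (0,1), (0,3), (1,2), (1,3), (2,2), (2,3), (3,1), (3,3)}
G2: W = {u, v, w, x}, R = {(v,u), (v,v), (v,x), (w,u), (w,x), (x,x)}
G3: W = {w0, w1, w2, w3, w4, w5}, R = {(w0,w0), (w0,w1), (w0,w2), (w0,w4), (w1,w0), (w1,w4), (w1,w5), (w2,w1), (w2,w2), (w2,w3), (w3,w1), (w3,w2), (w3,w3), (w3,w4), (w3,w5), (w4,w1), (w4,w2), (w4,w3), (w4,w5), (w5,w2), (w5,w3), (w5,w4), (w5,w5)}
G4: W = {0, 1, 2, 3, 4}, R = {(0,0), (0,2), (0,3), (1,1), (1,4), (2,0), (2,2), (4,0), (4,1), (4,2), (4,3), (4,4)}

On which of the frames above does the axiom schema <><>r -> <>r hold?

This is the axiom for transitivity; its first-order frame correspondent is forall x forall y forall z (Rxy & Ryz -> Rxz).
G1: fails — R31 and R12 but not R32.
G2: holds.
G3: fails — Rw3w1 and Rw1w0 but not Rw3w0.
G4: fails — R14 and R43 but not R13.
Valid on: G2.

G2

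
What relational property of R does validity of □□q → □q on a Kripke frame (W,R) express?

Suppose □□q→□q is valid. Take Rxy and set V(q)={w : xR²w}. Then □□q at x, so □q at x, so q at y, i.e. ∃z(Rxz∧Rzy).

density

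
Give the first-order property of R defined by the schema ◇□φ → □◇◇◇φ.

∀x ∀y ∀z ((xRy ∧ xRz) → ∃w (yRw ∧ zR³w))

This is a Sahlqvist (Geach-type) schema ◇^1□^1φ → □^1◇^3φ.
First-order correspondent: ∀x ∀y ∀z ((xRy ∧ xRz) → ∃w (yRw ∧ zR³w)).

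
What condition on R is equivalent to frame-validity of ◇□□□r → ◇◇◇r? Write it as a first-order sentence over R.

This is a Sahlqvist (Geach-type) schema ◇^1□^3r → □^0◇^3r.
First-order correspondent: ∀x ∀y (xRy → ∃w (yR³w ∧ xR³w)).

∀x ∀y (xRy → ∃w (yR³w ∧ xR³w))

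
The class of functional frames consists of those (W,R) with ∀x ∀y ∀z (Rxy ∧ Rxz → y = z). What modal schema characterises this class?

◇s → □s

A defining formula is ◇s → □s (the CD axiom).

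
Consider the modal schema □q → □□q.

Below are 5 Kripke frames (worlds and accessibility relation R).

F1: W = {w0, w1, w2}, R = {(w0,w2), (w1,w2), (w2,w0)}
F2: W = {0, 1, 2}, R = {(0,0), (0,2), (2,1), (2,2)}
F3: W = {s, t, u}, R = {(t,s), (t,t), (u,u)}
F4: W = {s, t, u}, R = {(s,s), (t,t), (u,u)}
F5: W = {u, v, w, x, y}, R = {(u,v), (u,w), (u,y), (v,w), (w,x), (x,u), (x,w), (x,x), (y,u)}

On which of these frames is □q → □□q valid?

F3, F4

The schema corresponds to transitivity: ∀x ∀y ∀z (Rxy ∧ Ryz → Rxz).
F1: fails — Rw1w2 and Rw2w0 but not Rw1w0.
F2: fails — R02 and R21 but not R01.
F3: satisfies the condition.
F4: satisfies the condition.
F5: fails — Ruw and Rwx but not Rux.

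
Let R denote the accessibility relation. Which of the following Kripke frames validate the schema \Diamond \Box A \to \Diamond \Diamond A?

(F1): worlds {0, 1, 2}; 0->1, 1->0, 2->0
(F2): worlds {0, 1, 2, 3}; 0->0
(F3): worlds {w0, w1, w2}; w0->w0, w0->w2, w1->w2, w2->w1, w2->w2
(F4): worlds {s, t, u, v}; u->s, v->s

This is the axiom for a generalized confluence (Geach) condition; its first-order frame correspondent is \forall x \forall y (xRy \to \exists w (yRw \wedge x R^2 w)).
(F1): ✓.
(F2): ✓.
(F3): ✓.
(F4): fails — uRs but no w with sRw and uR²w.

(F1), (F2), (F3)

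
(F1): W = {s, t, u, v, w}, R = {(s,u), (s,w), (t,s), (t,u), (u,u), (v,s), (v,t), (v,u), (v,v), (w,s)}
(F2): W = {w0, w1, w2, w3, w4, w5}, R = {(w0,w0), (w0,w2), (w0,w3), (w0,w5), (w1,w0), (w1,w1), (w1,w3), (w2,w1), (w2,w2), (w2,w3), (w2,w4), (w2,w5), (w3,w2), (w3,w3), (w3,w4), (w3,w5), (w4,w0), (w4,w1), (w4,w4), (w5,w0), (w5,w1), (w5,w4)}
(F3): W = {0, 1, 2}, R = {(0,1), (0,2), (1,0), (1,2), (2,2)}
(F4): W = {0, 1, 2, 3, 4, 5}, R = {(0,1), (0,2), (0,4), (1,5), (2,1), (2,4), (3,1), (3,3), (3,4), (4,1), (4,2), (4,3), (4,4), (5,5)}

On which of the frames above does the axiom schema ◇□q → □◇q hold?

This is the axiom for convergence; its first-order frame correspondent is ∀x ∀y ∀z (Rxy ∧ Rxz → ∃w (Ryw ∧ Rzw)).
(F1): fails — Rsw and Rsu but w and u have no common successor.
(F2): condition met.
(F3): condition met.
(F4): fails — R02 and R01 but 2 and 1 have no common successor.

(F2), (F3)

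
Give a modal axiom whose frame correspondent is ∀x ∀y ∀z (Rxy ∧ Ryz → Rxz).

A defining formula is □r → □□r (the 4 axiom).
Suppose □r→□□r is valid. Take Rxy, Ryz and set V(r)={w : Rxw}. Then □r at x, so □□r at x, so □r at y, so r at z, i.e. Rxz.

□r → □□r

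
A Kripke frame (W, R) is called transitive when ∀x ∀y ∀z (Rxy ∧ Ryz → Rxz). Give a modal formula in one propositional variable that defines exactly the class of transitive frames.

□q → □□q

The condition is transitivity. The 4 schema □q → □□q defines it.
Suppose □q→□□q is valid. Take Rxy, Ryz and set V(q)={w : Rxw}. Then □q at x, so □□q at x, so □q at y, so q at z, i.e. Rxz.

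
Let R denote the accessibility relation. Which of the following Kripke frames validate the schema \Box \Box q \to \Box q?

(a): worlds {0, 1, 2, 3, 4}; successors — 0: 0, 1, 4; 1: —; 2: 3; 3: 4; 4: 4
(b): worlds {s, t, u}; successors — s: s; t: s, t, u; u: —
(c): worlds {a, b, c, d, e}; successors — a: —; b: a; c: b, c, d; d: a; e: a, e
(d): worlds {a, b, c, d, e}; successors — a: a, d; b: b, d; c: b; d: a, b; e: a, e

This is the axiom for density; its first-order frame correspondent is \forall x \forall y (Rxy \to \exists z (Rxz \wedge Rzy)).
(a): fails — R23 but no z with R2z and Rz3.
(b): satisfies the condition.
(c): fails — Rba but no z with Rbz and Rza.
(d): satisfies the condition.
Valid on: (b), (d).

(b), (d)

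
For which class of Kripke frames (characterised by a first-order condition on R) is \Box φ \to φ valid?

Suppose □φ→φ is valid. At any x set V(φ)={w : Rxw}. Then □φ holds at x, so φ holds at x, i.e. Rxx.
Conversely, any frame satisfying \forall x Rxx validates the schema.
So the correspondent is reflexivity.

Reflexivity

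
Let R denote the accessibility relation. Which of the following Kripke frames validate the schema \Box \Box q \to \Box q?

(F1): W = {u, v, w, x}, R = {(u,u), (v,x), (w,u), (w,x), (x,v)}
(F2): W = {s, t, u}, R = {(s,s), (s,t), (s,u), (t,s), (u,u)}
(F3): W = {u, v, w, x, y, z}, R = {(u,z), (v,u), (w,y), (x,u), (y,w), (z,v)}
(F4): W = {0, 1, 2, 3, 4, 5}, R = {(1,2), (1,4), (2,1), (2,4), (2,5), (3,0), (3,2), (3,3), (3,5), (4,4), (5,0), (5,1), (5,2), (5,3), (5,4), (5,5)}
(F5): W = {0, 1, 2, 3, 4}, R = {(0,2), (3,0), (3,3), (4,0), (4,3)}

The schema corresponds to density: \forall x \forall y (Rxy \to \exists z (Rxz \wedge Rzy)).
(F1): fails — Rwx but no z with Rwz and Rzx.
(F2): satisfies the condition.
(F3): fails — Ruz but no t with Rut and Rtz.
(F4): fails — R12 but no z with R1z and Rz2.
(F5): fails — R02 but no z with R0z and Rz2.
Valid on: (F2).

(F2)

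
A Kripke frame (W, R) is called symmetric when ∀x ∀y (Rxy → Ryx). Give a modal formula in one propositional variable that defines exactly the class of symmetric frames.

This is symmetry; the standard corresponding axiom is B: s → □◇s.
Suppose s→□◇s is valid. Take Rxy and set V(s)={x}. Then s at x, so □◇s at x, so ◇s at y, so some z with Ryz has s; z=x, i.e. Ryx.

s → □◇s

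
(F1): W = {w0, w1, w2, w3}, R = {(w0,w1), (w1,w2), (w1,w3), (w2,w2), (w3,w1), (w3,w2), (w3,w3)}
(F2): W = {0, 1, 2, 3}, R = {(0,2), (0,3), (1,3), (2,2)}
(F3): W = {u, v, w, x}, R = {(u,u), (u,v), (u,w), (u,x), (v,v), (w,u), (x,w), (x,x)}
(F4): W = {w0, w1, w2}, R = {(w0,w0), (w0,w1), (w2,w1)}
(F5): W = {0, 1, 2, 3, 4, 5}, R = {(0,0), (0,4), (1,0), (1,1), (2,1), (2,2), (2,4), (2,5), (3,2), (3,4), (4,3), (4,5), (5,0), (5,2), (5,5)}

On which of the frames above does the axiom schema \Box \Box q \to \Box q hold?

(F3)

The schema corresponds to density: \forall x \forall y (Rxy \to \exists z (Rxz \wedge Rzy)).
(F1): fails — Rw0w1 but no z with Rw0z and Rzw1.
(F2): fails — R13 but no z with R1z and Rz3.
(F3): condition met.
(F4): fails — Rw2w1 but no z with Rw2z and Rzw1.
(F5): fails — R43 but no z with R4z and Rz3.
Valid on: (F3).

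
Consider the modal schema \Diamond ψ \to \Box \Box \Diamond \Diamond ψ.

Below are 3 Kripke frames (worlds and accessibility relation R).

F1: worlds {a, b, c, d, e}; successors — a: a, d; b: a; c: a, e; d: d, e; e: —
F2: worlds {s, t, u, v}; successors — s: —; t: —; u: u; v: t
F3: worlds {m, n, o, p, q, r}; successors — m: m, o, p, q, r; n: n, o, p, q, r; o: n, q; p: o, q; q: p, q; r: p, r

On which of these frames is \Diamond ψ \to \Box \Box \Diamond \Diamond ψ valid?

The schema corresponds to a generalized confluence (Geach) condition: \forall x \forall y \forall z ((xRy \wedge x R^2 z) \to \exists w (y = w \wedge z R^2 w)).
F1: fails — aRa, aR²d but no w with a=w and dR²w.
F2: holds.
F3: fails — mRm, mR²n but no w with m=w and nR²w.

F2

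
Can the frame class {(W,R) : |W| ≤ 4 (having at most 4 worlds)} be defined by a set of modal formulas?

No

Any modally definable frame class is closed under disjoint unions.
Any modal formula valid on each of 5 disjoint one-world frames is valid on their disjoint union (validity is preserved under disjoint unions). Each one-world frame has |W|=1≤4, but the union has |W|=5.
So the class is not modally definable.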